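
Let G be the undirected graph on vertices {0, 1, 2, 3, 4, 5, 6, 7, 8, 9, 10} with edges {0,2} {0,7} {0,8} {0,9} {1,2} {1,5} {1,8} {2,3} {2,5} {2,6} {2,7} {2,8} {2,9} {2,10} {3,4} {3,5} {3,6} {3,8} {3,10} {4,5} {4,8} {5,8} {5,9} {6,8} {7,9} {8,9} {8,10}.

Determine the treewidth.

3

A width-3 tree decomposition is:
Bags: B1 = {2, 3, 6, 8}  B2 = {2, 3, 5, 8}  B3 = {2, 5, 8, 9}  B4 = {0, 2, 8, 9}  B5 = {3, 4, 5, 8}  B6 = {2, 3, 8, 10}  B7 = {0, 2, 7, 9}  B8 = {1, 2, 5, 8}
Tree: B1–B2, B2–B3, B3–B4, B2–B5, B1–B6, B4–B7, B2–B8
Each bag holds 4 vertices, so the decomposition has width 3, which upper-bounds the treewidth. Conversely, {0, 2, 8, 9} is a clique of size 4, and the vertices of any clique must share a bag in every tree decomposition; so some bag has ≥ 4 vertices and tw(G) ≥ 3. The upper and lower bounds meet at 3, so that is the treewidth.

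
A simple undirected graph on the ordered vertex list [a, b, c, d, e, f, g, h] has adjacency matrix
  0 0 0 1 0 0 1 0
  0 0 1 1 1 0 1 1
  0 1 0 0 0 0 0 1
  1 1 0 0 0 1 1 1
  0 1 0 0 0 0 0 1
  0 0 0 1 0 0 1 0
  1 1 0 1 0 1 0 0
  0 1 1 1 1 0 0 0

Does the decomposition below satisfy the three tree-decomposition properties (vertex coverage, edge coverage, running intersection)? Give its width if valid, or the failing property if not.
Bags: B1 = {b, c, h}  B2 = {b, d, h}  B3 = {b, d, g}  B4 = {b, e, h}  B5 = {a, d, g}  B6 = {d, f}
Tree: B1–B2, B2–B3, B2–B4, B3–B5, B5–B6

A tree decomposition must satisfy three properties: every vertex lies in some bag; for every edge, both endpoints lie together in some bag; and for every vertex, the bags containing it form a connected subtree. Here edge (g,f) lies in no bag, so the decomposition is invalid.

No — edge (g,f) lies in no bag.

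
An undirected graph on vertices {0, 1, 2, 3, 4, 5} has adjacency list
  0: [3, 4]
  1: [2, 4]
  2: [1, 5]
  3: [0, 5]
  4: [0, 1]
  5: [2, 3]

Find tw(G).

2

A width-2 tree decomposition is:
Bags: B1 = {0, 3, 5}  B2 = {0, 2, 5}  B3 = {0, 1, 2}  B4 = {0, 1, 4}
Tree: B1–B2, B2–B3, B3–B4
Each bag holds 3 vertices, so the decomposition has width 2, which upper-bounds the treewidth. For the lower bound, G contains the cycle 0–3–5–2–1–4–0, so G is not a forest; only forests have treewidth ≤ 1, hence tw(G) ≥ 2. Hence tw(G) = 2 exactly.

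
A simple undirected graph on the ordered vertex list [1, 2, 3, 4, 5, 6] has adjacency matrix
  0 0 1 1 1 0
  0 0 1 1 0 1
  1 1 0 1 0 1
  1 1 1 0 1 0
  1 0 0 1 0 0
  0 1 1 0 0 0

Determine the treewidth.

A width-2 tree decomposition is:
Bags: B1 = {1, 3, 4}  B2 = {2, 3, 4}  B3 = {1, 4, 5}  B4 = {2, 3, 6}
Tree: B1–B2, B1–B3, B2–B4
The largest bag has 3 vertices, giving width 2; this decomposition certifies tw(G) ≤ 2. On the other hand G contains the 3-clique {1, 3, 4}. A clique must lie in a single bag of any decomposition, so no decomposition can have width below 2. Combining the bounds, tw(G) = 2.

2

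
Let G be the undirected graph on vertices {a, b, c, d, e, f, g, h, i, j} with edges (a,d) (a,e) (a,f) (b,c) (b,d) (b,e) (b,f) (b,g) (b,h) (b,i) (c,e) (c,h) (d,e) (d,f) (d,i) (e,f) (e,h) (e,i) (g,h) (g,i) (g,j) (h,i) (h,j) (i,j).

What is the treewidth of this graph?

3

A width-3 tree decomposition is:
Bags: B1 = {b, e, h, i}  B2 = {b, d, e, i}  B3 = {b, g, h, i}  B4 = {b, d, e, f}  B5 = {a, d, e, f}  B6 = {b, c, e, h}  B7 = {g, h, i, j}
Tree: B1–B2, B1–B3, B2–B4, B4–B5, B1–B6, B3–B7
Each bag holds 4 vertices, so the decomposition has width 3, which upper-bounds the treewidth. Conversely, {g, h, i, j} is a clique of size 4, and the vertices of any clique must share a bag in every tree decomposition; so some bag has ≥ 4 vertices and tw(G) ≥ 3. Combining the bounds, tw(G) = 3.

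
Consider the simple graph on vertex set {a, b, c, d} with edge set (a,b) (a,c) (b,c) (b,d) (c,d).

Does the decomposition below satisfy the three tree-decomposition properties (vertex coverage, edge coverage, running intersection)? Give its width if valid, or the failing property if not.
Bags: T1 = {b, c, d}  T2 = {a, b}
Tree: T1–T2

A tree decomposition must satisfy three properties: every vertex lies in some bag; for every edge, both endpoints lie together in some bag; and for every vertex, the bags containing it form a connected subtree. Here edge (c,a) lies in no bag, so the decomposition is invalid.

No — edge (c,a) lies in no bag.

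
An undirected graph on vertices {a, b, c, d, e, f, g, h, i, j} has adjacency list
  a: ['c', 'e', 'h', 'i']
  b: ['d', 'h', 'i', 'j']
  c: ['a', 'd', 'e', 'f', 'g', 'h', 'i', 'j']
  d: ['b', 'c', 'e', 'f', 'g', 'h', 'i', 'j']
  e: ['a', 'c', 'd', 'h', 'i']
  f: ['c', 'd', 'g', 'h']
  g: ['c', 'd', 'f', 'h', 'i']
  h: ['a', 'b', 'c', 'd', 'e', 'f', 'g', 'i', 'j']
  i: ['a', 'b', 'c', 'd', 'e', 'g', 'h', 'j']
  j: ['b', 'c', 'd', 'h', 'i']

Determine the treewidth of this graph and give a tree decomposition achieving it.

Treewidth 4.
One such decomposition:
Bags: B1 = {c, d, e, h, i}  B2 = {c, d, g, h, i}  B3 = {c, d, h, i, j}  B4 = {a, c, e, h, i}  B5 = {c, d, f, g, h}  B6 = {b, d, h, i, j}
Tree: B1–B2, B1–B3, B1–B4, B2–B5, B3–B6

Every bag has size at most 5, so the width is 5 − 1 = 4 and tw(G) ≤ 4. On the other hand G contains the 5-clique {c, d, f, g, h}. A clique must lie in a single bag of any decomposition, so no decomposition can have width below 4. Hence tw(G) = 4 exactly.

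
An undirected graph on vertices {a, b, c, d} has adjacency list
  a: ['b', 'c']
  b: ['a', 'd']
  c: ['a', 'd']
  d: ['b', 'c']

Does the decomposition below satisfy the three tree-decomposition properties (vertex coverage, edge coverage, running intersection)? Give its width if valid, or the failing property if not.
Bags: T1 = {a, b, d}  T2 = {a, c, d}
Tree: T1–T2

Checking the three conditions: (i) the bags cover all of {a, b, c, d}; (ii) for each edge, some bag contains both endpoints; (iii) the bags containing any fixed vertex form a subtree. All hold, so the decomposition is valid with width 3 − 1 = 2.

Yes; width 2.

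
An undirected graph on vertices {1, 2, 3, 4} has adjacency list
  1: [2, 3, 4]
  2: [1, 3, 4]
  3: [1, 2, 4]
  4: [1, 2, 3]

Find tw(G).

A width-3 tree decomposition is:
Bags: B1 = {1, 2, 3, 4}
Tree: (single bag)
A single bag containing all 4 vertices is trivially a valid decomposition of width 3. For the lower bound, the 4 vertices {1, 2, 3, 4} are pairwise adjacent, and any tree decomposition puts a clique entirely inside one bag — forcing width ≥ 3. Hence tw(G) = 3 exactly.

3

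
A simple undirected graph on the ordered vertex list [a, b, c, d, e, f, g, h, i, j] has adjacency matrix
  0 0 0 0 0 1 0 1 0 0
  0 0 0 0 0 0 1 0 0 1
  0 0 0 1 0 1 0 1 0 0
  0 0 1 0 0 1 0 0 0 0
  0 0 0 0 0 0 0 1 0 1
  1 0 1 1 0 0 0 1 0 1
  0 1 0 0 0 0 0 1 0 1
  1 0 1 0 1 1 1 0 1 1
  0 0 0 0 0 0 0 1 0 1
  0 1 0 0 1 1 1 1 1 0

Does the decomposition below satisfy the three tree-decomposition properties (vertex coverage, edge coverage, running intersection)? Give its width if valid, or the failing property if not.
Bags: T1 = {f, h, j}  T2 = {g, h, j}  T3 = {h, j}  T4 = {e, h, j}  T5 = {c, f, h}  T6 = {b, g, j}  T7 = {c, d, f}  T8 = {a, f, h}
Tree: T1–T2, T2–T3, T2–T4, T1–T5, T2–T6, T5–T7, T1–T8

A tree decomposition must satisfy three properties: every vertex lies in some bag; for every edge, both endpoints lie together in some bag; and for every vertex, the bags containing it form a connected subtree. Here vertex i appears in no bag, so the decomposition is invalid.

No — vertex i appears in no bag.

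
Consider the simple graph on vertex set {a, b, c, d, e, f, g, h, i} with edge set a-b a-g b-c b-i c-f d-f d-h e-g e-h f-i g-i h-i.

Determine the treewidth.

3

A width-3 tree decomposition is:
Bags: B1 = {c, d, f, h}  B2 = {c, f, h, i}  B3 = {b, c, h, i}  B4 = {b, e, h, i}  B5 = {b, e, g, i}  B6 = {a, b, e, g}
Tree: B1–B2, B2–B3, B3–B4, B4–B5, B5–B6
Every bag has size at most 4, so the width is 4 − 1 = 3 and tw(G) ≤ 3. For the lower bound: the 4 vertex sets {c,d,f}, {h}, {i}, {a,b,e,g} are disjoint, each induces a connected subgraph, and every pair is joined by at least one edge of G. Contracting each set to a single vertex therefore yields K_{4} as a minor, and since treewidth is minor-monotone, tw(G) ≥ tw(K_{4}) = 3. The upper and lower bounds meet at 3, so that is the treewidth.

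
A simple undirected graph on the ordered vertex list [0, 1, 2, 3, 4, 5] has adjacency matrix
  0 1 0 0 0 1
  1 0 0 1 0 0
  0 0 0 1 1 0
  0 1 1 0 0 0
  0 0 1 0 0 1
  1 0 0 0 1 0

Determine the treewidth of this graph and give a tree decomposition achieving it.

Treewidth 2.
One such decomposition:
Bags: B1 = {2, 4, 5}  B2 = {0, 2, 5}  B3 = {0, 1, 2}  B4 = {1, 2, 3}
Tree: B1–B2, B2–B3, B3–B4

Every bag has size at most 3, so the width is 3 − 1 = 2 and tw(G) ≤ 2. For the lower bound, G contains the cycle 2–4–5–0–1–3–2, so G is not a forest; only forests have treewidth ≤ 1, hence tw(G) ≥ 2. Hence tw(G) = 2 exactly.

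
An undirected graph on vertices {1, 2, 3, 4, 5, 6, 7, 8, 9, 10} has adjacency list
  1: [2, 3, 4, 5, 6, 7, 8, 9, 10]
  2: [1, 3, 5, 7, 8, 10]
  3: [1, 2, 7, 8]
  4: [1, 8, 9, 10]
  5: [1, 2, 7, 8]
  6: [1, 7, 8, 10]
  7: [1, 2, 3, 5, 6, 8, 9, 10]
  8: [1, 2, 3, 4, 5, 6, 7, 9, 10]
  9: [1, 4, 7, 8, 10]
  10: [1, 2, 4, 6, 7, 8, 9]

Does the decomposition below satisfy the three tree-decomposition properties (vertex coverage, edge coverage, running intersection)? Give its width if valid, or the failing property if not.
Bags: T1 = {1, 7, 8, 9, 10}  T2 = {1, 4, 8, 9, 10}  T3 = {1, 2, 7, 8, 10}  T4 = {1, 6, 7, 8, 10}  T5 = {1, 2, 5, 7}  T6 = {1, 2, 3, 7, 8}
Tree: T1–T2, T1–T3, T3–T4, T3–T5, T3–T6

No — edge (8,5) lies in no bag.

A tree decomposition must satisfy three properties: every vertex lies in some bag; for every edge, both endpoints lie together in some bag; and for every vertex, the bags containing it form a connected subtree. Here edge (8,5) lies in no bag, so the decomposition is invalid.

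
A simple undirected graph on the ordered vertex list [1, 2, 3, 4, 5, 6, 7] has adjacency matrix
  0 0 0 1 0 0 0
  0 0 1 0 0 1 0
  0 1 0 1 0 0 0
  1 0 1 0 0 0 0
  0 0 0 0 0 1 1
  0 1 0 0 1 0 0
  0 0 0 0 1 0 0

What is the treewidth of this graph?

1

A width-1 tree decomposition is:
Bags: B1 = {5, 7}  B2 = {5, 6}  B3 = {2, 6}  B4 = {2, 3}  B5 = {3, 4}  B6 = {1, 4}
Tree: B1–B2, B2–B3, B3–B4, B4–B5, B5–B6
Every bag has size at most 2, so the width is 2 − 1 = 1 and tw(G) ≤ 1. Any graph with an edge has treewidth ≥ 1, and G has the edge 7–5. Therefore the treewidth is 1.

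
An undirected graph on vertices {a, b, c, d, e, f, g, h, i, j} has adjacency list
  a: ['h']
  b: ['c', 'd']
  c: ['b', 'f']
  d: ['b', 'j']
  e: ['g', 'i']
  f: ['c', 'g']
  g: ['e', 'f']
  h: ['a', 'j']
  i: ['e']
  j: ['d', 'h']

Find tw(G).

A width-1 tree decomposition is:
Bags: B1 = {e, i}  B2 = {e, g}  B3 = {f, g}  B4 = {c, f}  B5 = {b, c}  B6 = {b, d}  B7 = {d, j}  B8 = {h, j}  B9 = {a, h}
Tree: B1–B2, B2–B3, B3–B4, B4–B5, B5–B6, B6–B7, B7–B8, B8–B9
Each bag holds 2 vertices, so the decomposition has width 1, which upper-bounds the treewidth. Since G has at least one edge (e.g. i–e), it is not an edgeless graph, so tw(G) ≥ 1. Therefore the treewidth is 1.

1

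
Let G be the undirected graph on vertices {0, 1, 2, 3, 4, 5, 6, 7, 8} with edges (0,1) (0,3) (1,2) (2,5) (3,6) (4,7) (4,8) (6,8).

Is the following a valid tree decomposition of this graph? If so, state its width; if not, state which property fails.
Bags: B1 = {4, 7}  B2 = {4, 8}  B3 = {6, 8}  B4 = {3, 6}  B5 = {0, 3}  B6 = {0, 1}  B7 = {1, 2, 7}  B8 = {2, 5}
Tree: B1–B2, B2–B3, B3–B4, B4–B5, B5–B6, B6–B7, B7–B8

A tree decomposition must satisfy three properties: every vertex lies in some bag; for every edge, both endpoints lie together in some bag; and for every vertex, the bags containing it form a connected subtree. Here bags containing vertex 7 are not connected in the tree, so the decomposition is invalid.

No — bags containing vertex 7 are not connected in the tree.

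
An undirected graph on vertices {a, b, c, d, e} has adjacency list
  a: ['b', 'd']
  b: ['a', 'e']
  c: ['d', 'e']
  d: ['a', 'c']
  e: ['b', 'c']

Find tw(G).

A width-2 tree decomposition is:
Bags: B1 = {a, c, d}  B2 = {a, b, c}  B3 = {b, c, e}
Tree: B1–B2, B2–B3
The largest bag has 3 vertices, giving width 2; this decomposition certifies tw(G) ≤ 2. For the lower bound, G contains the cycle c–d–a–b–e–c, so G is not a forest; only forests have treewidth ≤ 1, hence tw(G) ≥ 2. Hence tw(G) = 2 exactly.

2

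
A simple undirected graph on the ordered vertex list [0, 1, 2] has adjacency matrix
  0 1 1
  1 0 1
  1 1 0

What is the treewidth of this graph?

A width-2 tree decomposition is:
Bags: B1 = {0, 1, 2}
Tree: (single bag)
A single bag containing all 3 vertices is trivially a valid decomposition of width 2. On the other hand G contains the 3-clique {0, 1, 2}. A clique must lie in a single bag of any decomposition, so no decomposition can have width below 2. Combining the bounds, tw(G) = 2.

2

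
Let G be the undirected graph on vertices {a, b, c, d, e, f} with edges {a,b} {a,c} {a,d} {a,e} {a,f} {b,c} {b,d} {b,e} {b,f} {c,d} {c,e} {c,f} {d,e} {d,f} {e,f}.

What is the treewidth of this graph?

A width-5 tree decomposition is:
Bags: B1 = {a, b, c, d, e, f}
Tree: (single bag)
With just one bag of size 6, the width is 6 − 1 = 5, so tw(G) ≤ 5. For the lower bound, the 6 vertices {a, b, c, d, e, f} are pairwise adjacent, and any tree decomposition puts a clique entirely inside one bag — forcing width ≥ 5. Hence tw(G) = 5 exactly.

5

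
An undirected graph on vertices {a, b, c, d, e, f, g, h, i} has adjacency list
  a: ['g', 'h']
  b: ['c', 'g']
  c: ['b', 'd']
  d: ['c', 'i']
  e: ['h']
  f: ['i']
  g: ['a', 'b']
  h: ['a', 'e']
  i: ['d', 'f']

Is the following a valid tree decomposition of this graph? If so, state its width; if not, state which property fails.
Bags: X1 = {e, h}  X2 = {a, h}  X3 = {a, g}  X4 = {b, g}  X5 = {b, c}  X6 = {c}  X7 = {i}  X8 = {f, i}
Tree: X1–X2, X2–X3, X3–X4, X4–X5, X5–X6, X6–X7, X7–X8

No — vertex d appears in no bag.

A tree decomposition must satisfy three properties: every vertex lies in some bag; for every edge, both endpoints lie together in some bag; and for every vertex, the bags containing it form a connected subtree. Here vertex d appears in no bag, so the decomposition is invalid.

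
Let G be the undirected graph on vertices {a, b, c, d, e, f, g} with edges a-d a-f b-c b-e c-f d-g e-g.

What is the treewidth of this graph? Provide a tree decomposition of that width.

Treewidth 2.
Bags: B1 = {b, e, g}  B2 = {b, c, g}  B3 = {c, f, g}  B4 = {a, f, g}  B5 = {a, d, g}
Tree: B1–B2, B2–B3, B3–B4, B4–B5

Every bag has size at most 3, so the width is 3 − 1 = 2 and tw(G) ≤ 2. Since g–e–b–c–f–a–d–g is a cycle in G, G is not acyclic. Forests are exactly the graphs of treewidth ≤ 1, so tw(G) ≥ 2. The upper and lower bounds meet at 2, so that is the treewidth.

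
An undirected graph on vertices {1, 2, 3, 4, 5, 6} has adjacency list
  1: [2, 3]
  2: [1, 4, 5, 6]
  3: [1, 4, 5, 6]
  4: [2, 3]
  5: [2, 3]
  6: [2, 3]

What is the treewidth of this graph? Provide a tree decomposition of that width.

The largest bag has 3 vertices, giving width 2; this decomposition certifies tw(G) ≤ 2. Since 4–2–1–3–4 is a cycle in G, G is not acyclic. Forests are exactly the graphs of treewidth ≤ 1, so tw(G) ≥ 2. Therefore the treewidth is 2.

Treewidth 2.
One such decomposition:
Bags: B1 = {2, 3, 4}  B2 = {1, 2, 3}  B3 = {2, 3, 6}  B4 = {2, 3, 5}
Tree: B1–B2, B2–B3, B3–B4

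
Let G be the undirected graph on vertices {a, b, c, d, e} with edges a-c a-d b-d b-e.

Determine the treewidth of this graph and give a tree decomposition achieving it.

Every bag has size at most 2, so the width is 2 − 1 = 1 and tw(G) ≤ 1. Since G has at least one edge (e.g. c–a), it is not an edgeless graph, so tw(G) ≥ 1. Combining the bounds, tw(G) = 1.

Treewidth 1.
One optimal decomposition is:
Bags: B1 = {a, c}  B2 = {a, d}  B3 = {b, d}  B4 = {b, e}
Tree: B1–B2, B2–B3, B3–B4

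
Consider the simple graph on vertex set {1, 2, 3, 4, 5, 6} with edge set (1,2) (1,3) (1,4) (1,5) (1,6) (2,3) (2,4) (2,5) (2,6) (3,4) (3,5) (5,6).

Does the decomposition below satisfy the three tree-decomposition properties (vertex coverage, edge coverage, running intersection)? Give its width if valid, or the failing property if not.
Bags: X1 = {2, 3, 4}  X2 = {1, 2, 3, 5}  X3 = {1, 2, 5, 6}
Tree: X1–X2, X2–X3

A tree decomposition must satisfy three properties: every vertex lies in some bag; for every edge, both endpoints lie together in some bag; and for every vertex, the bags containing it form a connected subtree. Here edge (1,4) lies in no bag, so the decomposition is invalid.

No — edge (1,4) lies in no bag.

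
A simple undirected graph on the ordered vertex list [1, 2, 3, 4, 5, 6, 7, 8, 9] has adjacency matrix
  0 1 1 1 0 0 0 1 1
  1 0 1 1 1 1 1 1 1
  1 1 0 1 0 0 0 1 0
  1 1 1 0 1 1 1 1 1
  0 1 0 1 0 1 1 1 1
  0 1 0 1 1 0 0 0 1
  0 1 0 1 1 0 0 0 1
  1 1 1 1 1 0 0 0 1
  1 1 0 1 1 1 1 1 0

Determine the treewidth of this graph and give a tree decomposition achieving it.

Treewidth 4.
Bags: B1 = {1, 2, 4, 8, 9}  B2 = {2, 4, 5, 8, 9}  B3 = {1, 2, 3, 4, 8}  B4 = {2, 4, 5, 7, 9}  B5 = {2, 4, 5, 6, 9}
Tree: B1–B2, B1–B3, B2–B4, B4–B5

The largest bag has 5 vertices, giving width 4; this decomposition certifies tw(G) ≤ 4. On the other hand G contains the 5-clique {1, 2, 4, 8, 9}. A clique must lie in a single bag of any decomposition, so no decomposition can have width below 4. Combining the bounds, tw(G) = 4.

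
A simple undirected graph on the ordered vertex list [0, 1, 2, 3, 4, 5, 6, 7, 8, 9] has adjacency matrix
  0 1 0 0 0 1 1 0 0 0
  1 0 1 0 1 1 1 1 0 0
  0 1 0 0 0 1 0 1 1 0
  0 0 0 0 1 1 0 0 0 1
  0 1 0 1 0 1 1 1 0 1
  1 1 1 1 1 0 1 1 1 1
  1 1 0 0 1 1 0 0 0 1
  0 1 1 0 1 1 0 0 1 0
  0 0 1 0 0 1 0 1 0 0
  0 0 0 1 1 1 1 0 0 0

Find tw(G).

A width-3 tree decomposition is:
Bags: B1 = {0, 1, 5, 6}  B2 = {1, 4, 5, 6}  B3 = {1, 4, 5, 7}  B4 = {4, 5, 6, 9}  B5 = {1, 2, 5, 7}  B6 = {3, 4, 5, 9}  B7 = {2, 5, 7, 8}
Tree: B1–B2, B2–B3, B2–B4, B3–B5, B4–B6, B5–B7
Each bag holds 4 vertices, so the decomposition has width 3, which upper-bounds the treewidth. On the other hand G contains the 4-clique {2, 5, 7, 8}. A clique must lie in a single bag of any decomposition, so no decomposition can have width below 3. The upper and lower bounds meet at 3, so that is the treewidth.

3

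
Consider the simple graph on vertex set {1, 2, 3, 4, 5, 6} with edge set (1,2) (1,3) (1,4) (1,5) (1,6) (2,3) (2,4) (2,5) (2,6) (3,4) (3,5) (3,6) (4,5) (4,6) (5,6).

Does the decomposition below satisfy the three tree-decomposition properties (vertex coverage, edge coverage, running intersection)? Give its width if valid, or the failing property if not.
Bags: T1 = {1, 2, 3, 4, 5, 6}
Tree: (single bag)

Vertex coverage: the bags together contain {1, 2, 3, 4, 5, 6}, the full vertex set. Edge coverage: each edge of G has both endpoints in at least one bag. Running intersection: for every vertex, the bags containing it form a connected subtree. All three properties hold, so this is a valid tree decomposition of width max|bag| − 1 = 5, and hence tw(G) ≤ 5.

Yes; width 5.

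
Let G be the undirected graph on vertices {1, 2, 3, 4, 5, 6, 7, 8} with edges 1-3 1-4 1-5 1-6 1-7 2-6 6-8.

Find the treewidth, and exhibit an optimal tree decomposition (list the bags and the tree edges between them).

Treewidth 1.
Bags: B1 = {1, 6}  B2 = {1, 5}  B3 = {2, 6}  B4 = {1, 7}  B5 = {1, 4}  B6 = {1, 3}  B7 = {6, 8}
Tree: B1–B2, B1–B3, B1–B4, B4–B5, B4–B6, B1–B7

The largest bag has 2 vertices, giving width 1; this decomposition certifies tw(G) ≤ 1. Since G has at least one edge (e.g. 1–6), it is not an edgeless graph, so tw(G) ≥ 1. Hence tw(G) = 1 exactly.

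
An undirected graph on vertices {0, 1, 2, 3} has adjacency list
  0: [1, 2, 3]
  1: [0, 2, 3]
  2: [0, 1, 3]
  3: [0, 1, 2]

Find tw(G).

3

A width-3 tree decomposition is:
Bags: B1 = {0, 1, 2, 3}
Tree: (single bag)
With just one bag of size 4, the width is 4 − 1 = 3, so tw(G) ≤ 3. Conversely, {0, 1, 2, 3} is a clique of size 4, and the vertices of any clique must share a bag in every tree decomposition; so some bag has ≥ 4 vertices and tw(G) ≥ 3. Hence tw(G) = 3 exactly.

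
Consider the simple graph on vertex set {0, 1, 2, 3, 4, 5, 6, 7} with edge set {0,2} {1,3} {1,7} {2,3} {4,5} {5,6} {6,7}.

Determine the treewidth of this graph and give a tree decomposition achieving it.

Treewidth 1.
Bags: B1 = {0, 2}  B2 = {2, 3}  B3 = {1, 3}  B4 = {1, 7}  B5 = {6, 7}  B6 = {5, 6}  B7 = {4, 5}
Tree: B1–B2, B2–B3, B3–B4, B4–B5, B5–B6, B6–B7

Every bag has size at most 2, so the width is 2 − 1 = 1 and tw(G) ≤ 1. G has an edge, so its treewidth is at least 1. Hence tw(G) = 1 exactly.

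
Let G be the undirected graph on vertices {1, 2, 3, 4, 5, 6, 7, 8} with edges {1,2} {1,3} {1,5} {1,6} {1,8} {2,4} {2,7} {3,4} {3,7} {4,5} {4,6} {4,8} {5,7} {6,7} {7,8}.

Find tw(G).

3

A width-3 tree decomposition is:
Bags: B1 = {1, 4, 5, 7}  B2 = {1, 2, 4, 7}  B3 = {1, 4, 7, 8}  B4 = {1, 3, 4, 7}  B5 = {1, 4, 6, 7}
Tree: B1–B2, B2–B3, B3–B4, B4–B5
The largest bag has 4 vertices, giving width 3; this decomposition certifies tw(G) ≤ 3. For the lower bound: the 4 vertex sets {1,5}, {2,4}, {7}, {8} are disjoint, each induces a connected subgraph, and every pair is joined by at least one edge of G. Contracting each set to a single vertex therefore yields K_{4} as a minor, and since treewidth is minor-monotone, tw(G) ≥ tw(K_{4}) = 3. Therefore the treewidth is 3.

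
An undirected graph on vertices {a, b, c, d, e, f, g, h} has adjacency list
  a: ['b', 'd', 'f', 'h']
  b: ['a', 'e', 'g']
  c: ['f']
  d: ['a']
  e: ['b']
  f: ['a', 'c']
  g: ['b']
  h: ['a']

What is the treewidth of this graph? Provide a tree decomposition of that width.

Treewidth 1.
One optimal decomposition is:
Bags: B1 = {a, f}  B2 = {a, b}  B3 = {a, d}  B4 = {c, f}  B5 = {b, e}  B6 = {a, h}  B7 = {b, g}
Tree: B1–B2, B2–B3, B1–B4, B2–B5, B3–B6, B2–B7

Each bag holds 2 vertices, so the decomposition has width 1, which upper-bounds the treewidth. G has an edge, so its treewidth is at least 1. Hence tw(G) = 1 exactly.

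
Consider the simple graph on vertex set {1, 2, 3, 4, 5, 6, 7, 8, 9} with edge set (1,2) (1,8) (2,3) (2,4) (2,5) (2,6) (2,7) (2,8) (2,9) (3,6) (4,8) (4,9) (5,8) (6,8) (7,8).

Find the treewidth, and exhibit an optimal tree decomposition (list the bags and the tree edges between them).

The largest bag has 3 vertices, giving width 2; this decomposition certifies tw(G) ≤ 2. For the lower bound, the 3 vertices {1, 2, 8} are pairwise adjacent, and any tree decomposition puts a clique entirely inside one bag — forcing width ≥ 2. Therefore the treewidth is 2.

Treewidth 2.
One optimal decomposition is:
Bags: B1 = {2, 4, 8}  B2 = {2, 7, 8}  B3 = {2, 6, 8}  B4 = {2, 4, 9}  B5 = {2, 3, 6}  B6 = {2, 5, 8}  B7 = {1, 2, 8}
Tree: B1–B2, B1–B3, B1–B4, B3–B5, B3–B6, B6–B7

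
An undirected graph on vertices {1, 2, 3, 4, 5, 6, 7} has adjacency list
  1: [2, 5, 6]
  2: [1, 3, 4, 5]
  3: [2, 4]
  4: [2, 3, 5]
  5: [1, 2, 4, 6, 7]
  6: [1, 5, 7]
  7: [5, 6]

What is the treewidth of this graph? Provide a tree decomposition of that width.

Treewidth 2.
One such decomposition:
Bags: B1 = {1, 2, 5}  B2 = {1, 5, 6}  B3 = {5, 6, 7}  B4 = {2, 4, 5}  B5 = {2, 3, 4}
Tree: B1–B2, B2–B3, B1–B4, B4–B5

The largest bag has 3 vertices, giving width 2; this decomposition certifies tw(G) ≤ 2. For the lower bound, the 3 vertices {2, 3, 4} are pairwise adjacent, and any tree decomposition puts a clique entirely inside one bag — forcing width ≥ 2. Therefore the treewidth is 2.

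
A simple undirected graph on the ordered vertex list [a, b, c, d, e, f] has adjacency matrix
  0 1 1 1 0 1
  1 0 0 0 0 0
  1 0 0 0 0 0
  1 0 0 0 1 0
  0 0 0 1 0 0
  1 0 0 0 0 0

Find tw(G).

A width-1 tree decomposition is:
Bags: B1 = {a, c}  B2 = {a, d}  B3 = {d, e}  B4 = {a, b}  B5 = {a, f}
Tree: B1–B2, B2–B3, B1–B4, B2–B5
Each bag holds 2 vertices, so the decomposition has width 1, which upper-bounds the treewidth. Since G has at least one edge (e.g. c–a), it is not an edgeless graph, so tw(G) ≥ 1. Hence tw(G) = 1 exactly.

1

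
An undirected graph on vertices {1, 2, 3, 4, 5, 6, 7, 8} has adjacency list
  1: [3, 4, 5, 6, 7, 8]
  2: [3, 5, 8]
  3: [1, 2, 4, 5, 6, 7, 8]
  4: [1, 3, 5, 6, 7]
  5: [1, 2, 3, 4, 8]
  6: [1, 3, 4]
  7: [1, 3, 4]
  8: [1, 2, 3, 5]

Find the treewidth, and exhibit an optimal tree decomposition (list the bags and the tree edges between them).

The largest bag has 4 vertices, giving width 3; this decomposition certifies tw(G) ≤ 3. Conversely, {1, 3, 5, 8} is a clique of size 4, and the vertices of any clique must share a bag in every tree decomposition; so some bag has ≥ 4 vertices and tw(G) ≥ 3. Therefore the treewidth is 3.

Treewidth 3.
Bags: B1 = {1, 3, 4, 6}  B2 = {1, 3, 4, 5}  B3 = {1, 3, 5, 8}  B4 = {2, 3, 5, 8}  B5 = {1, 3, 4, 7}
Tree: B1–B2, B2–B3, B3–B4, B1–B5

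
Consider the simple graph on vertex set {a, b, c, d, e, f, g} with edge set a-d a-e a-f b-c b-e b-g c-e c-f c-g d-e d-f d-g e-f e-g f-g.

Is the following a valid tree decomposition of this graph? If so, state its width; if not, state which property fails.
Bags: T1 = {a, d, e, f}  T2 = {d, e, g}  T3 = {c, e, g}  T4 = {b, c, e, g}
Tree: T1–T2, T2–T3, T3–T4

A tree decomposition must satisfy three properties: every vertex lies in some bag; for every edge, both endpoints lie together in some bag; and for every vertex, the bags containing it form a connected subtree. Here edge (f,g) lies in no bag, so the decomposition is invalid.

No — edge (f,g) lies in no bag.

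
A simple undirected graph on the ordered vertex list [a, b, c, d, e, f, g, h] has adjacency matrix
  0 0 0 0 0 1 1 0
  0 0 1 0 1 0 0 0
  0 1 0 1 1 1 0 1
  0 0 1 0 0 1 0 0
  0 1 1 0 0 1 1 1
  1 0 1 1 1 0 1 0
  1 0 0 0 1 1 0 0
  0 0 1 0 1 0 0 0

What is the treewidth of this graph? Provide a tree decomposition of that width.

Treewidth 2.
One such decomposition:
Bags: B1 = {c, e, f}  B2 = {c, d, f}  B3 = {e, f, g}  B4 = {b, c, e}  B5 = {a, f, g}  B6 = {c, e, h}
Tree: B1–B2, B1–B3, B1–B4, B3–B5, B4–B6

Every bag has size at most 3, so the width is 3 − 1 = 2 and tw(G) ≤ 2. For the lower bound, the 3 vertices {c, e, h} are pairwise adjacent, and any tree decomposition puts a clique entirely inside one bag — forcing width ≥ 2. Therefore the treewidth is 2.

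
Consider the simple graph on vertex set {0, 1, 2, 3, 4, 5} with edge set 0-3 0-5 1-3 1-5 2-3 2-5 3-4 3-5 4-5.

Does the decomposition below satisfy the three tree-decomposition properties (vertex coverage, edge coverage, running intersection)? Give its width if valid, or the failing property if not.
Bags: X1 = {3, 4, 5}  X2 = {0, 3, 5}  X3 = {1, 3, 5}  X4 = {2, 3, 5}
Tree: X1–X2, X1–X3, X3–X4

Vertex coverage: the bags together contain {0, 1, 2, 3, 4, 5}, the full vertex set. Edge coverage: each edge of G has both endpoints in at least one bag. Running intersection: for every vertex, the bags containing it form a connected subtree. All three properties hold, so this is a valid tree decomposition of width max|bag| − 1 = 2, and hence tw(G) ≤ 2.

Yes; width 2.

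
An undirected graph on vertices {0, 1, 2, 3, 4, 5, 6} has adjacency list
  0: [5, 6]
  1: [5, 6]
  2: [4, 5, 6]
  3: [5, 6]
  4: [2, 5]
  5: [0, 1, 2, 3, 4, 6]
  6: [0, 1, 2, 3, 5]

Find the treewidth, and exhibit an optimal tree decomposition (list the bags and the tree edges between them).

Treewidth 2.
One optimal decomposition is:
Bags: B1 = {2, 5, 6}  B2 = {2, 4, 5}  B3 = {1, 5, 6}  B4 = {3, 5, 6}  B5 = {0, 5, 6}
Tree: B1–B2, B1–B3, B1–B4, B1–B5

Every bag has size at most 3, so the width is 3 − 1 = 2 and tw(G) ≤ 2. Conversely, {2, 4, 5} is a clique of size 3, and the vertices of any clique must share a bag in every tree decomposition; so some bag has ≥ 3 vertices and tw(G) ≥ 2. Hence tw(G) = 2 exactly.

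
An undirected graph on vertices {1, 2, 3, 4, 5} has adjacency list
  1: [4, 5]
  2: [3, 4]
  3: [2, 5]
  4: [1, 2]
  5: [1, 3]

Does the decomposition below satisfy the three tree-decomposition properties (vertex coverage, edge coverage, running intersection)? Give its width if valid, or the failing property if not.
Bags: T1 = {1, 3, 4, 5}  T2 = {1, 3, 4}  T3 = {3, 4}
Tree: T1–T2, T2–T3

No — vertex 2 appears in no bag.

A tree decomposition must satisfy three properties: every vertex lies in some bag; for every edge, both endpoints lie together in some bag; and for every vertex, the bags containing it form a connected subtree. Here vertex 2 appears in no bag, so the decomposition is invalid.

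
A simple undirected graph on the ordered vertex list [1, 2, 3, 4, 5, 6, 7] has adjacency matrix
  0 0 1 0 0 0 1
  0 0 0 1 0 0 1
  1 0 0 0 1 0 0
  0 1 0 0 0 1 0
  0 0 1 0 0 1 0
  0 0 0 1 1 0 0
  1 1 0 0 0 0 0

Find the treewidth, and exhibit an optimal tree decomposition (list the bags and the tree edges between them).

Every bag has size at most 3, so the width is 3 − 1 = 2 and tw(G) ≤ 2. The edges 7–1–3–5–6–4–2–7 form a cycle, so G is not a tree and its treewidth is at least 2. Therefore the treewidth is 2.

Treewidth 2.
One optimal decomposition is:
Bags: B1 = {1, 3, 7}  B2 = {3, 5, 7}  B3 = {5, 6, 7}  B4 = {4, 6, 7}  B5 = {2, 4, 7}
Tree: B1–B2, B2–B3, B3–B4, B4–B5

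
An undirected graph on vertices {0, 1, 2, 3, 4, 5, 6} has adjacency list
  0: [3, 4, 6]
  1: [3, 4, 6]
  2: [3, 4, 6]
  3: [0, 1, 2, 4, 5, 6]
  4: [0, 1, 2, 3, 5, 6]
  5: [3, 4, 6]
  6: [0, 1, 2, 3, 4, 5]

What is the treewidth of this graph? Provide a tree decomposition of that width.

Treewidth 3.
Bags: B1 = {0, 3, 4, 6}  B2 = {2, 3, 4, 6}  B3 = {3, 4, 5, 6}  B4 = {1, 3, 4, 6}
Tree: B1–B2, B2–B3, B2–B4

The largest bag has 4 vertices, giving width 3; this decomposition certifies tw(G) ≤ 3. For the lower bound, the 4 vertices {0, 3, 4, 6} are pairwise adjacent, and any tree decomposition puts a clique entirely inside one bag — forcing width ≥ 3. Therefore the treewidth is 3.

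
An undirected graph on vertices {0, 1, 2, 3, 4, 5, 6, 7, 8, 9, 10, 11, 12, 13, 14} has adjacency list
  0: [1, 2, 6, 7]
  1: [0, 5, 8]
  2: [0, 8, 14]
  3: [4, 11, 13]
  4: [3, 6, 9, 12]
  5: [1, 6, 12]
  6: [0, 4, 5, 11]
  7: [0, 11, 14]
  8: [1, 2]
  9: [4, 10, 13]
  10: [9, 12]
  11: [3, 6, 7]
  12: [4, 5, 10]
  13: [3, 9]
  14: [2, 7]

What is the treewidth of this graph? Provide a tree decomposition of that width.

The largest bag has 4 vertices, giving width 3; this decomposition certifies tw(G) ≤ 3. For the lower bound: the 4 vertex sets {2,8,14}, {7}, {0}, {1,5,6,11} are disjoint, each induces a connected subgraph, and every pair is joined by at least one edge of G. Contracting each set to a single vertex therefore yields K_{4} as a minor, and since treewidth is minor-monotone, tw(G) ≥ tw(K_{4}) = 3. Therefore the treewidth is 3.

Treewidth 3.
Bags: B1 = {2, 7, 8, 14}  B2 = {0, 2, 7, 8}  B3 = {0, 1, 7, 8}  B4 = {0, 1, 7, 11}  B5 = {0, 1, 6, 11}  B6 = {1, 5, 6, 11}  B7 = {3, 5, 6, 11}  B8 = {3, 4, 5, 6}  B9 = {3, 4, 5, 12}  B10 = {3, 4, 12, 13}  B11 = {4, 9, 12, 13}  B12 = {9, 10, 12, 13}
Tree: B1–B2, B2–B3, B3–B4, B4–B5, B5–B6, B6–B7, B7–B8, B8–B9, B9–B10, B10–B11, B11–B12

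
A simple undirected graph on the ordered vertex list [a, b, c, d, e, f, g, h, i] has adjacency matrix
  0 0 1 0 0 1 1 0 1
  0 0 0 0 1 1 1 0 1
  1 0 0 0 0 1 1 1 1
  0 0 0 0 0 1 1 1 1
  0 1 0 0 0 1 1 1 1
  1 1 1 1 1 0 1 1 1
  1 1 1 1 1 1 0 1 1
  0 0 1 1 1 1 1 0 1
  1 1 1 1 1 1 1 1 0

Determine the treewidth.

4

A width-4 tree decomposition is:
Bags: B1 = {d, f, g, h, i}  B2 = {c, f, g, h, i}  B3 = {a, c, f, g, i}  B4 = {e, f, g, h, i}  B5 = {b, e, f, g, i}
Tree: B1–B2, B2–B3, B2–B4, B4–B5
The largest bag has 5 vertices, giving width 4; this decomposition certifies tw(G) ≤ 4. On the other hand G contains the 5-clique {d, f, g, h, i}. A clique must lie in a single bag of any decomposition, so no decomposition can have width below 4. Hence tw(G) = 4 exactly.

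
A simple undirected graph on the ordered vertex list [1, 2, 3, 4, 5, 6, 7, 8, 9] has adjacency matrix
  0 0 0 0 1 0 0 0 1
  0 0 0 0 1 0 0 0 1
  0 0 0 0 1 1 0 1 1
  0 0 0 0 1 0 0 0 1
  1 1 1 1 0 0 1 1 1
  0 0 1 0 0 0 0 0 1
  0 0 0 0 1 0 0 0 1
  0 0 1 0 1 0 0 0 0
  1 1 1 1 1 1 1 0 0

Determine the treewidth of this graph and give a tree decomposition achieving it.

Each bag holds 3 vertices, so the decomposition has width 2, which upper-bounds the treewidth. For the lower bound, the 3 vertices {3, 5, 8} are pairwise adjacent, and any tree decomposition puts a clique entirely inside one bag — forcing width ≥ 2. The upper and lower bounds meet at 2, so that is the treewidth.

Treewidth 2.
One such decomposition:
Bags: B1 = {3, 5, 8}  B2 = {3, 5, 9}  B3 = {2, 5, 9}  B4 = {5, 7, 9}  B5 = {4, 5, 9}  B6 = {1, 5, 9}  B7 = {3, 6, 9}
Tree: B1–B2, B2–B3, B3–B4, B2–B5, B5–B6, B2–B7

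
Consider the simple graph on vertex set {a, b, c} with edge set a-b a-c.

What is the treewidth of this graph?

A width-1 tree decomposition is:
Bags: B1 = {a, b}  B2 = {a, c}
Tree: B1–B2
The largest bag has 2 vertices, giving width 1; this decomposition certifies tw(G) ≤ 1. Any graph with an edge has treewidth ≥ 1, and G has the edge b–a. Hence tw(G) = 1 exactly.

1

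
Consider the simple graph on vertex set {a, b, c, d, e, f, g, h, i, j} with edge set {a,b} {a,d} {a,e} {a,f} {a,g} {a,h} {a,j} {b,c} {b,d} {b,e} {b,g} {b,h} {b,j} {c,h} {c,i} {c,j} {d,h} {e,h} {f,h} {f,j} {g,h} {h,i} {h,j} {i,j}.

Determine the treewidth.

3

A width-3 tree decomposition is:
Bags: B1 = {a, b, h, j}  B2 = {b, c, h, j}  B3 = {a, b, g, h}  B4 = {a, b, e, h}  B5 = {c, h, i, j}  B6 = {a, b, d, h}  B7 = {a, f, h, j}
Tree: B1–B2, B1–B3, B1–B4, B2–B5, B3–B6, B1–B7
Each bag holds 4 vertices, so the decomposition has width 3, which upper-bounds the treewidth. On the other hand G contains the 4-clique {a, f, h, j}. A clique must lie in a single bag of any decomposition, so no decomposition can have width below 3. Therefore the treewidth is 3.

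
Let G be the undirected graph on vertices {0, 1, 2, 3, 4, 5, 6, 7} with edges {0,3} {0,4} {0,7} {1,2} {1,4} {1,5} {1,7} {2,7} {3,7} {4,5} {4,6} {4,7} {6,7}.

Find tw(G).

2

A width-2 tree decomposition is:
Bags: B1 = {0, 3, 7}  B2 = {0, 4, 7}  B3 = {4, 6, 7}  B4 = {1, 4, 7}  B5 = {1, 4, 5}  B6 = {1, 2, 7}
Tree: B1–B2, B2–B3, B2–B4, B4–B5, B4–B6
Every bag has size at most 3, so the width is 3 − 1 = 2 and tw(G) ≤ 2. On the other hand G contains the 3-clique {1, 4, 5}. A clique must lie in a single bag of any decomposition, so no decomposition can have width below 2. The upper and lower bounds meet at 2, so that is the treewidth.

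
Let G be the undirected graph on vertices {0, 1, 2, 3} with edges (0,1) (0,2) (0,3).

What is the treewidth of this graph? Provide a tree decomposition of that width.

Treewidth 1.
One such decomposition:
Bags: B1 = {0, 2}  B2 = {0, 1}  B3 = {0, 3}
Tree: B1–B2, B1–B3

The largest bag has 2 vertices, giving width 1; this decomposition certifies tw(G) ≤ 1. G has an edge, so its treewidth is at least 1. Therefore the treewidth is 1.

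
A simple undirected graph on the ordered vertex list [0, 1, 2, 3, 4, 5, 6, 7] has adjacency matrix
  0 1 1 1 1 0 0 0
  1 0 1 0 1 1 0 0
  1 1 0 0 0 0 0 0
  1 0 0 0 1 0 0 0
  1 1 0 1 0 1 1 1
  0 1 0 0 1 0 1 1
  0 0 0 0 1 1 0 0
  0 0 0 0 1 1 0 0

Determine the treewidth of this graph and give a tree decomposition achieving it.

Every bag has size at most 3, so the width is 3 − 1 = 2 and tw(G) ≤ 2. On the other hand G contains the 3-clique {0, 1, 2}. A clique must lie in a single bag of any decomposition, so no decomposition can have width below 2. The upper and lower bounds meet at 2, so that is the treewidth.

Treewidth 2.
One such decomposition:
Bags: B1 = {0, 1, 4}  B2 = {1, 4, 5}  B3 = {0, 3, 4}  B4 = {0, 1, 2}  B5 = {4, 5, 7}  B6 = {4, 5, 6}
Tree: B1–B2, B1–B3, B1–B4, B2–B5, B5–B6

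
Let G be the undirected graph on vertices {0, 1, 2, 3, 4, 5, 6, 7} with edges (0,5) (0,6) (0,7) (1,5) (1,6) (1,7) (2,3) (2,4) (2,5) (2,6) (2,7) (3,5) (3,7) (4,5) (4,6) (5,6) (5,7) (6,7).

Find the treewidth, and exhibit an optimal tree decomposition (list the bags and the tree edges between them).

Treewidth 3.
One such decomposition:
Bags: B1 = {0, 5, 6, 7}  B2 = {1, 5, 6, 7}  B3 = {2, 5, 6, 7}  B4 = {2, 4, 5, 6}  B5 = {2, 3, 5, 7}
Tree: B1–B2, B1–B3, B3–B4, B3–B5

Each bag holds 4 vertices, so the decomposition has width 3, which upper-bounds the treewidth. Conversely, {2, 3, 5, 7} is a clique of size 4, and the vertices of any clique must share a bag in every tree decomposition; so some bag has ≥ 4 vertices and tw(G) ≥ 3. Therefore the treewidth is 3.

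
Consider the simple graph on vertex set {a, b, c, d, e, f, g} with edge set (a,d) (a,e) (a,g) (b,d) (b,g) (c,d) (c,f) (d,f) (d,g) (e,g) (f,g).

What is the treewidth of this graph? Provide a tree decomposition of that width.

Every bag has size at most 3, so the width is 3 − 1 = 2 and tw(G) ≤ 2. On the other hand G contains the 3-clique {d, f, g}. A clique must lie in a single bag of any decomposition, so no decomposition can have width below 2. Hence tw(G) = 2 exactly.

Treewidth 2.
One optimal decomposition is:
Bags: B1 = {d, f, g}  B2 = {a, d, g}  B3 = {b, d, g}  B4 = {a, e, g}  B5 = {c, d, f}
Tree: B1–B2, B1–B3, B2–B4, B1–B5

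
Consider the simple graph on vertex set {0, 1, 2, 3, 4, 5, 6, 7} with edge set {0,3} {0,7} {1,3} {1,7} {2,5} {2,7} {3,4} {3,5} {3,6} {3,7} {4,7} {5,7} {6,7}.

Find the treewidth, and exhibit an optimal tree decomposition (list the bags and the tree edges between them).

Each bag holds 3 vertices, so the decomposition has width 2, which upper-bounds the treewidth. Conversely, {2, 5, 7} is a clique of size 3, and the vertices of any clique must share a bag in every tree decomposition; so some bag has ≥ 3 vertices and tw(G) ≥ 2. The upper and lower bounds meet at 2, so that is the treewidth.

Treewidth 2.
One such decomposition:
Bags: B1 = {3, 5, 7}  B2 = {3, 4, 7}  B3 = {3, 6, 7}  B4 = {1, 3, 7}  B5 = {0, 3, 7}  B6 = {2, 5, 7}
Tree: B1–B2, B1–B3, B3–B4, B4–B5, B1–B6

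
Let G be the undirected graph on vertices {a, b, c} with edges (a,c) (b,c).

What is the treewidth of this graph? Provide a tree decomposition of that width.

Treewidth 1.
One such decomposition:
Bags: B1 = {a, c}  B2 = {b, c}
Tree: B1–B2

The largest bag has 2 vertices, giving width 1; this decomposition certifies tw(G) ≤ 1. G has an edge, so its treewidth is at least 1. Combining the bounds, tw(G) = 1.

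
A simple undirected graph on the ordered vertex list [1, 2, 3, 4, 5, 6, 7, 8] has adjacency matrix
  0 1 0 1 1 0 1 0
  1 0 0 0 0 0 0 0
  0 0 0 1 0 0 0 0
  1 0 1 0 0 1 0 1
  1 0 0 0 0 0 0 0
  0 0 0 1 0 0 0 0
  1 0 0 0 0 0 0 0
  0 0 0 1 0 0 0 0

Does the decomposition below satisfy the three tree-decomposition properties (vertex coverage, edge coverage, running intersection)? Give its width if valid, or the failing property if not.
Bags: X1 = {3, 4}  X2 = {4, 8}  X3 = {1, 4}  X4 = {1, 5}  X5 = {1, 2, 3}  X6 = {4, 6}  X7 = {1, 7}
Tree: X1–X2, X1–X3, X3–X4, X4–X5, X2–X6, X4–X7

No — bags containing vertex 3 are not connected in the tree.

A tree decomposition must satisfy three properties: every vertex lies in some bag; for every edge, both endpoints lie together in some bag; and for every vertex, the bags containing it form a connected subtree. Here bags containing vertex 3 are not connected in the tree, so the decomposition is invalid.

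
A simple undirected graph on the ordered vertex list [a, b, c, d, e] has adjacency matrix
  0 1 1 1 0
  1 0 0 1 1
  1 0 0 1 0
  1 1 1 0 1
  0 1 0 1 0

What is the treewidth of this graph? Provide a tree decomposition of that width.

Every bag has size at most 3, so the width is 3 − 1 = 2 and tw(G) ≤ 2. For the lower bound, the 3 vertices {b, d, e} are pairwise adjacent, and any tree decomposition puts a clique entirely inside one bag — forcing width ≥ 2. Therefore the treewidth is 2.

Treewidth 2.
Bags: B1 = {b, d, e}  B2 = {a, b, d}  B3 = {a, c, d}
Tree: B1–B2, B2–B3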